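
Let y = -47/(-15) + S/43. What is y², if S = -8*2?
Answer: 3171961/416025 ≈ 7.6245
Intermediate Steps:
S = -16
y = 1781/645 (y = -47/(-15) - 16/43 = -47*(-1/15) - 16*1/43 = 47/15 - 16/43 = 1781/645 ≈ 2.7612)
y² = (1781/645)² = 3171961/416025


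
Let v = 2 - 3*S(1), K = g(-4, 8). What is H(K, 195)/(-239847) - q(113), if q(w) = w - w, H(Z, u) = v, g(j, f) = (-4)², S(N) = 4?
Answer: 10/239847 ≈ 4.1693e-5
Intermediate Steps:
g(j, f) = 16
K = 16
v = -10 (v = 2 - 3*4 = 2 - 12 = -10)
H(Z, u) = -10
q(w) = 0
H(K, 195)/(-239847) - q(113) = -10/(-239847) - 1*0 = -10*(-1/239847) + 0 = 10/239847 + 0 = 10/239847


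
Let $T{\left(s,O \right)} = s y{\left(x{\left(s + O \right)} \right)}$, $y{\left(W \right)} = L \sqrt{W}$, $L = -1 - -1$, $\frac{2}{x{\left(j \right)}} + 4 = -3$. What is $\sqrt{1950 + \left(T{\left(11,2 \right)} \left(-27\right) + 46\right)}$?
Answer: $2 \sqrt{499} \approx 44.677$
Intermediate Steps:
$x{\left(j \right)} = - \frac{2}{7}$ ($x{\left(j \right)} = \frac{2}{-4 - 3} = \frac{2}{-7} = 2 \left(- \frac{1}{7}\right) = - \frac{2}{7}$)
$L = 0$ ($L = -1 + 1 = 0$)
$y{\left(W \right)} = 0$ ($y{\left(W \right)} = 0 \sqrt{W} = 0$)
$T{\left(s,O \right)} = 0$ ($T{\left(s,O \right)} = s 0 = 0$)
$\sqrt{1950 + \left(T{\left(11,2 \right)} \left(-27\right) + 46\right)} = \sqrt{1950 + \left(0 \left(-27\right) + 46\right)} = \sqrt{1950 + \left(0 + 46\right)} = \sqrt{1950 + 46} = \sqrt{1996} = 2 \sqrt{499}$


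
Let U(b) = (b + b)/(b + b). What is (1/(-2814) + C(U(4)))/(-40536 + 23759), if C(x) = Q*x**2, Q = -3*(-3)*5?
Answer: -126629/47210478 ≈ -0.0026822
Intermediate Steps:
U(b) = 1 (U(b) = (2*b)/((2*b)) = (2*b)*(1/(2*b)) = 1)
Q = 45 (Q = 9*5 = 45)
C(x) = 45*x**2
(1/(-2814) + C(U(4)))/(-40536 + 23759) = (1/(-2814) + 45*1**2)/(-40536 + 23759) = (-1/2814 + 45*1)/(-16777) = (-1/2814 + 45)*(-1/16777) = (126629/2814)*(-1/16777) = -126629/47210478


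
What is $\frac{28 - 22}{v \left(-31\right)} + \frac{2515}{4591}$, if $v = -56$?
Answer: $\frac{2196793}{3984988} \approx 0.55127$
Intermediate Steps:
$\frac{28 - 22}{v \left(-31\right)} + \frac{2515}{4591} = \frac{28 - 22}{\left(-56\right) \left(-31\right)} + \frac{2515}{4591} = \frac{28 - 22}{1736} + 2515 \cdot \frac{1}{4591} = 6 \cdot \frac{1}{1736} + \frac{2515}{4591} = \frac{3}{868} + \frac{2515}{4591} = \frac{2196793}{3984988}$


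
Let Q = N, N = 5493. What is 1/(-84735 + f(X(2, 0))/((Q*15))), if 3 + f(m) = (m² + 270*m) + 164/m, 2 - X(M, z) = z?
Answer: -82395/6981739702 ≈ -1.1802e-5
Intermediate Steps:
X(M, z) = 2 - z
f(m) = -3 + m² + 164/m + 270*m (f(m) = -3 + ((m² + 270*m) + 164/m) = -3 + (m² + 164/m + 270*m) = -3 + m² + 164/m + 270*m)
Q = 5493
1/(-84735 + f(X(2, 0))/((Q*15))) = 1/(-84735 + (-3 + (2 - 1*0)² + 164/(2 - 1*0) + 270*(2 - 1*0))/((5493*15))) = 1/(-84735 + (-3 + (2 + 0)² + 164/(2 + 0) + 270*(2 + 0))/82395) = 1/(-84735 + (-3 + 2² + 164/2 + 270*2)*(1/82395)) = 1/(-84735 + (-3 + 4 + 164*(½) + 540)*(1/82395)) = 1/(-84735 + (-3 + 4 + 82 + 540)*(1/82395)) = 1/(-84735 + 623*(1/82395)) = 1/(-84735 + 623/82395) = 1/(-6981739702/82395) = -82395/6981739702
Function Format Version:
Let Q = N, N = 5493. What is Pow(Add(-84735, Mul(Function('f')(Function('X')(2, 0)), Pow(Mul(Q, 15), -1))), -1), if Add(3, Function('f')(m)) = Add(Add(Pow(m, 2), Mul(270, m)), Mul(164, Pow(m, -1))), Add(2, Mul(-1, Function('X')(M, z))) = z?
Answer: Rational(-82395, 6981739702) ≈ -1.1802e-5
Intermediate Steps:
Function('X')(M, z) = Add(2, Mul(-1, z))
Function('f')(m) = Add(-3, Pow(m, 2), Mul(164, Pow(m, -1)), Mul(270, m)) (Function('f')(m) = Add(-3, Add(Add(Pow(m, 2), Mul(270, m)), Mul(164, Pow(m, -1)))) = Add(-3, Add(Pow(m, 2), Mul(164, Pow(m, -1)), Mul(270, m))) = Add(-3, Pow(m, 2), Mul(164, Pow(m, -1)), Mul(270, m)))
Q = 5493
Pow(Add(-84735, Mul(Function('f')(Function('X')(2, 0)), Pow(Mul(Q, 15), -1))), -1) = Pow(Add(-84735, Mul(Add(-3, Pow(Add(2, Mul(-1, 0)), 2), Mul(164, Pow(Add(2, Mul(-1, 0)), -1)), Mul(270, Add(2, Mul(-1, 0)))), Pow(Mul(5493, 15), -1))), -1) = Pow(Add(-84735, Mul(Add(-3, Pow(Add(2, 0), 2), Mul(164, Pow(Add(2, 0), -1)), Mul(270, Add(2, 0))), Pow(82395, -1))), -1) = Pow(Add(-84735, Mul(Add(-3, Pow(2, 2), Mul(164, Pow(2, -1)), Mul(270, 2)), Rational(1, 82395))), -1) = Pow(Add(-84735, Mul(Add(-3, 4, Mul(164, Rational(1, 2)), 540), Rational(1, 82395))), -1) = Pow(Add(-84735, Mul(Add(-3, 4, 82, 540), Rational(1, 82395))), -1) = Pow(Add(-84735, Mul(623, Rational(1, 82395))), -1) = Pow(Add(-84735, Rational(623, 82395)), -1) = Pow(Rational(-6981739702, 82395), -1) = Rational(-82395, 6981739702)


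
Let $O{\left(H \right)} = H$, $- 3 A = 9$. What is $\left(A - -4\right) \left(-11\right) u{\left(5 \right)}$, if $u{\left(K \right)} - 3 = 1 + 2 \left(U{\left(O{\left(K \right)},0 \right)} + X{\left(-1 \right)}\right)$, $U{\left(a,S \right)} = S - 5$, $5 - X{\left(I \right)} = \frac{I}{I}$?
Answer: $-22$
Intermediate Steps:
$A = -3$ ($A = \left(- \frac{1}{3}\right) 9 = -3$)
$X{\left(I \right)} = 4$ ($X{\left(I \right)} = 5 - \frac{I}{I} = 5 - 1 = 4$)
$U{\left(a,S \right)} = -5 + S$
$u{\left(K \right)} = 2$ ($u{\left(K \right)} = 3 + \left(1 + 2 \left(\left(-5 + 0\right) + 4\right)\right) = 3 + \left(1 + 2 \left(-5 + 4\right)\right) = 3 + \left(1 + 2 \left(-1\right)\right) = 3 + \left(1 - 2\right) = 3 - 1 = 2$)
$\left(A - -4\right) \left(-11\right) u{\left(5 \right)} = \left(-3 - -4\right) \left(-11\right) 2 = \left(-3 + 4\right) \left(-11\right) 2 = 1 \left(-11\right) 2 = \left(-11\right) 2 = -22$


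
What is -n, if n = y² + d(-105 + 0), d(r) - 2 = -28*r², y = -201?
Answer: 268297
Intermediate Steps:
d(r) = 2 - 28*r²
n = -268297 (n = (-201)² + (2 - 28*(-105 + 0)²) = 40401 + (2 - 28*(-105)²) = 40401 + (2 - 28*11025) = 40401 + (2 - 308700) = 40401 - 308698 = -268297)
-n = -1*(-268297) = 268297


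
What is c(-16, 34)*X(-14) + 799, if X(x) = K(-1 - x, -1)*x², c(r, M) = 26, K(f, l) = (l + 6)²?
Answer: 128199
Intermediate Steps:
K(f, l) = (6 + l)²
X(x) = 25*x² (X(x) = (6 - 1)²*x² = 5²*x² = 25*x²)
c(-16, 34)*X(-14) + 799 = 26*(25*(-14)²) + 799 = 26*(25*196) + 799 = 26*4900 + 799 = 127400 + 799 = 128199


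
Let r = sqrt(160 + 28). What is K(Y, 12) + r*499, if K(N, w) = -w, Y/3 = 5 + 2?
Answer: -12 + 998*sqrt(47) ≈ 6829.9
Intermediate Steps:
Y = 21 (Y = 3*(5 + 2) = 3*7 = 21)
r = 2*sqrt(47) (r = sqrt(188) = 2*sqrt(47) ≈ 13.711)
K(Y, 12) + r*499 = -1*12 + (2*sqrt(47))*499 = -12 + 998*sqrt(47)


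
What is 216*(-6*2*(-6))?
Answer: 15552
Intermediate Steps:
216*(-6*2*(-6)) = 216*(-12*(-6)) = 216*72 = 15552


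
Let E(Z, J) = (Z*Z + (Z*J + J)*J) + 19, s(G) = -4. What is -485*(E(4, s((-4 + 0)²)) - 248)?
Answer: 64505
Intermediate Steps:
E(Z, J) = 19 + Z² + J*(J + J*Z) (E(Z, J) = (Z² + (J*Z + J)*J) + 19 = (Z² + (J + J*Z)*J) + 19 = (Z² + J*(J + J*Z)) + 19 = 19 + Z² + J*(J + J*Z))
-485*(E(4, s((-4 + 0)²)) - 248) = -485*((19 + (-4)² + 4² + 4*(-4)²) - 248) = -485*((19 + 16 + 16 + 4*16) - 248) = -485*((19 + 16 + 16 + 64) - 248) = -485*(115 - 248) = -485*(-133) = 64505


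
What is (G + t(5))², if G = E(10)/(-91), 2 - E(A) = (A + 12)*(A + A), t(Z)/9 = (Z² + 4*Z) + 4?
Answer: 1645843761/8281 ≈ 1.9875e+5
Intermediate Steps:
t(Z) = 36 + 9*Z² + 36*Z (t(Z) = 9*((Z² + 4*Z) + 4) = 9*(4 + Z² + 4*Z) = 36 + 9*Z² + 36*Z)
E(A) = 2 - 2*A*(12 + A) (E(A) = 2 - (A + 12)*(A + A) = 2 - (12 + A)*2*A = 2 - 2*A*(12 + A))
G = 438/91 (G = (2 - 24*10 - 2*10²)/(-91) = (2 - 240 - 2*100)*(-1/91) = (2 - 240 - 200)*(-1/91) = -438*(-1/91) = 438/91 ≈ 4.8132)
(G + t(5))² = (438/91 + (36 + 9*5² + 36*5))² = (438/91 + (36 + 9*25 + 180))² = (438/91 + (36 + 225 + 180))² = (438/91 + 441)² = (40569/91)² = 1645843761/8281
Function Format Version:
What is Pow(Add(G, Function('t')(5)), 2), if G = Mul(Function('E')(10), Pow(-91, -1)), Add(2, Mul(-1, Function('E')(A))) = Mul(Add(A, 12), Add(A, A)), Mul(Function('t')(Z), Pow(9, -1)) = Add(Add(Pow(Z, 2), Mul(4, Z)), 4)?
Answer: Rational(1645843761, 8281) ≈ 1.9875e+5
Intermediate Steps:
Function('t')(Z) = Add(36, Mul(9, Pow(Z, 2)), Mul(36, Z)) (Function('t')(Z) = Mul(9, Add(Add(Pow(Z, 2), Mul(4, Z)), 4)) = Mul(9, Add(4, Pow(Z, 2), Mul(4, Z))) = Add(36, Mul(9, Pow(Z, 2)), Mul(36, Z)))
Function('E')(A) = Add(2, Mul(-2, A, Add(12, A))) (Function('E')(A) = Add(2, Mul(-1, Mul(Add(A, 12), Add(A, A)))) = Add(2, Mul(-1, Mul(Add(12, A), Mul(2, A)))) = Add(2, Mul(-1, Mul(2, A, Add(12, A)))) = Add(2, Mul(-2, A, Add(12, A))))
G = Rational(438, 91) (G = Mul(Add(2, Mul(-24, 10), Mul(-2, Pow(10, 2))), Pow(-91, -1)) = Mul(Add(2, -240, Mul(-2, 100)), Rational(-1, 91)) = Mul(Add(2, -240, -200), Rational(-1, 91)) = Mul(-438, Rational(-1, 91)) = Rational(438, 91) ≈ 4.8132)
Pow(Add(G, Function('t')(5)), 2) = Pow(Add(Rational(438, 91), Add(36, Mul(9, Pow(5, 2)), Mul(36, 5))), 2) = Pow(Add(Rational(438, 91), Add(36, Mul(9, 25), 180)), 2) = Pow(Add(Rational(438, 91), Add(36, 225, 180)), 2) = Pow(Add(Rational(438, 91), 441), 2) = Pow(Rational(40569, 91), 2) = Rational(1645843761, 8281)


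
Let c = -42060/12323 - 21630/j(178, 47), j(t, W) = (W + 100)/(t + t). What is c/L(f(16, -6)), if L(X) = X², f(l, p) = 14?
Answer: -1129723015/4226789 ≈ -267.28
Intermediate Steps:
j(t, W) = (100 + W)/(2*t) (j(t, W) = (100 + W)/((2*t)) = (100 + W)*(1/(2*t)) = (100 + W)/(2*t))
c = -4518892060/86261 (c = -42060/12323 - 21630*356/(100 + 47) = -42060*1/12323 - 21630/((½)*(1/178)*147) = -42060/12323 - 21630/147/356 = -42060/12323 - 21630*356/147 = -42060/12323 - 366680/7 = -4518892060/86261 ≈ -52386.)
c/L(f(16, -6)) = -4518892060/(86261*(14²)) = -4518892060/86261/196 = -4518892060/86261*1/196 = -1129723015/4226789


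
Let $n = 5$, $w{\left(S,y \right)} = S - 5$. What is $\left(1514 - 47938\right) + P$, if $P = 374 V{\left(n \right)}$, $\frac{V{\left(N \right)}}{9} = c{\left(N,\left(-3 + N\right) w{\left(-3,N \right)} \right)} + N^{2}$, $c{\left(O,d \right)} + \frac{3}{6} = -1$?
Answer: $32677$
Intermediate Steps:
$w{\left(S,y \right)} = -5 + S$ ($w{\left(S,y \right)} = S - 5 = -5 + S$)
$c{\left(O,d \right)} = - \frac{3}{2}$ ($c{\left(O,d \right)} = - \frac{1}{2} - 1 = - \frac{3}{2}$)
$V{\left(N \right)} = - \frac{27}{2} + 9 N^{2}$ ($V{\left(N \right)} = 9 \left(- \frac{3}{2} + N^{2}\right) = - \frac{27}{2} + 9 N^{2}$)
$P = 79101$ ($P = 374 \left(- \frac{27}{2} + 9 \cdot 5^{2}\right) = 374 \left(- \frac{27}{2} + 9 \cdot 25\right) = 374 \left(- \frac{27}{2} + 225\right) = 374 \cdot \frac{423}{2} = 79101$)
$\left(1514 - 47938\right) + P = \left(1514 - 47938\right) + 79101 = -46424 + 79101 = 32677$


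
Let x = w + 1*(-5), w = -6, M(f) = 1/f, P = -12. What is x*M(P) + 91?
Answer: 1103/12 ≈ 91.917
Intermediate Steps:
x = -11 (x = -6 + 1*(-5) = -6 - 5 = -11)
x*M(P) + 91 = -11/(-12) + 91 = -11*(-1/12) + 91 = 11/12 + 91 = 1103/12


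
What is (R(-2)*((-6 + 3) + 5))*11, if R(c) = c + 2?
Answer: 0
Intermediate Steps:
R(c) = 2 + c
(R(-2)*((-6 + 3) + 5))*11 = ((2 - 2)*((-6 + 3) + 5))*11 = (0*(-3 + 5))*11 = (0*2)*11 = 0*11 = 0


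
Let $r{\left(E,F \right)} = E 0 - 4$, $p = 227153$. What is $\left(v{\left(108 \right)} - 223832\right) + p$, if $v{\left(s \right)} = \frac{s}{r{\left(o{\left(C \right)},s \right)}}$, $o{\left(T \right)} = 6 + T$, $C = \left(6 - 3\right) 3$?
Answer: $3294$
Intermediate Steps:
$C = 9$ ($C = 3 \cdot 3 = 9$)
$r{\left(E,F \right)} = -4$ ($r{\left(E,F \right)} = 0 - 4 = -4$)
$v{\left(s \right)} = - \frac{s}{4}$ ($v{\left(s \right)} = \frac{s}{-4} = s \left(- \frac{1}{4}\right) = - \frac{s}{4}$)
$\left(v{\left(108 \right)} - 223832\right) + p = \left(\left(- \frac{1}{4}\right) 108 - 223832\right) + 227153 = \left(-27 - 223832\right) + 227153 = -223859 + 227153 = 3294$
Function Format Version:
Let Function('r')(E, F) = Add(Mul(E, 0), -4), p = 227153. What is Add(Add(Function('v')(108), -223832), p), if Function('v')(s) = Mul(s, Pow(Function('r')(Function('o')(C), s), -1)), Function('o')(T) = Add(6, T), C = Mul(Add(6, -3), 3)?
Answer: 3294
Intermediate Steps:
C = 9 (C = Mul(3, 3) = 9)
Function('r')(E, F) = -4 (Function('r')(E, F) = Add(0, -4) = -4)
Function('v')(s) = Mul(Rational(-1, 4), s) (Function('v')(s) = Mul(s, Pow(-4, -1)) = Mul(s, Rational(-1, 4)) = Mul(Rational(-1, 4), s))
Add(Add(Function('v')(108), -223832), p) = Add(Add(Mul(Rational(-1, 4), 108), -223832), 227153) = Add(Add(-27, -223832), 227153) = Add(-223859, 227153) = 3294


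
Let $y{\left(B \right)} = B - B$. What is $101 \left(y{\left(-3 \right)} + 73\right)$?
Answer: $7373$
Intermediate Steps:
$y{\left(B \right)} = 0$
$101 \left(y{\left(-3 \right)} + 73\right) = 101 \left(0 + 73\right) = 101 \cdot 73 = 7373$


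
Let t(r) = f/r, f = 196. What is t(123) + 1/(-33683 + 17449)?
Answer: 3181741/1996782 ≈ 1.5934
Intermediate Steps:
t(r) = 196/r
t(123) + 1/(-33683 + 17449) = 196/123 + 1/(-33683 + 17449) = 196*(1/123) + 1/(-16234) = 196/123 - 1/16234 = 3181741/1996782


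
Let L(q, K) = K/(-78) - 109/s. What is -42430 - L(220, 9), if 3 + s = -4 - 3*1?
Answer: -2758651/65 ≈ -42441.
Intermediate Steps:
s = -10 (s = -3 + (-4 - 3*1) = -3 + (-4 - 3) = -3 - 7 = -10)
L(q, K) = 109/10 - K/78 (L(q, K) = K/(-78) - 109/(-10) = K*(-1/78) - 109*(-⅒) = -K/78 + 109/10 = 109/10 - K/78)
-42430 - L(220, 9) = -42430 - (109/10 - 1/78*9) = -42430 - (109/10 - 3/26) = -42430 - 1*701/65 = -42430 - 701/65 = -2758651/65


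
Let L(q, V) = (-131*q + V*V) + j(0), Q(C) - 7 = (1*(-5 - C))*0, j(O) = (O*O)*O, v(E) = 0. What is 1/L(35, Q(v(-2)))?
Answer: -1/4536 ≈ -0.00022046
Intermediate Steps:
j(O) = O³ (j(O) = O²*O = O³)
Q(C) = 7 (Q(C) = 7 + (1*(-5 - C))*0 = 7 + (-5 - C)*0 = 7 + 0 = 7)
L(q, V) = V² - 131*q (L(q, V) = (-131*q + V*V) + 0³ = (-131*q + V²) + 0 = (V² - 131*q) + 0 = V² - 131*q)
1/L(35, Q(v(-2))) = 1/(7² - 131*35) = 1/(49 - 4585) = 1/(-4536) = -1/4536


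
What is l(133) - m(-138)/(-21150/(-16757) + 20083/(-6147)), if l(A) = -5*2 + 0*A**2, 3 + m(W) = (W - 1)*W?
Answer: 1973473028131/206521781 ≈ 9555.8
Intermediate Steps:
m(W) = -3 + W*(-1 + W) (m(W) = -3 + (W - 1)*W = -3 + (-1 + W)*W = -3 + W*(-1 + W))
l(A) = -10 (l(A) = -10 + 0 = -10)
l(133) - m(-138)/(-21150/(-16757) + 20083/(-6147)) = -10 - (-3 + (-138)**2 - 1*(-138))/(-21150/(-16757) + 20083/(-6147)) = -10 - (-3 + 19044 + 138)/(-21150*(-1/16757) + 20083*(-1/6147)) = -10 - 19179/(21150/16757 - 20083/6147) = -10 - 19179/(-206521781/103005279) = -10 - 19179*(-103005279)/206521781 = -10 - 1*(-1975538245941/206521781) = -10 + 1975538245941/206521781 = 1973473028131/206521781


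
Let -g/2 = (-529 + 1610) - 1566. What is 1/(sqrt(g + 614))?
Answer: sqrt(11)/132 ≈ 0.025126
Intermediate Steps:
g = 970 (g = -2*((-529 + 1610) - 1566) = -2*(1081 - 1566) = -2*(-485) = 970)
1/(sqrt(g + 614)) = 1/(sqrt(970 + 614)) = 1/(sqrt(1584)) = 1/(12*sqrt(11)) = sqrt(11)/132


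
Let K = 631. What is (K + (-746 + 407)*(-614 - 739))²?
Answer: 210954652804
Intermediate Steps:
(K + (-746 + 407)*(-614 - 739))² = (631 + (-746 + 407)*(-614 - 739))² = (631 - 339*(-1353))² = (631 + 458667)² = 459298² = 210954652804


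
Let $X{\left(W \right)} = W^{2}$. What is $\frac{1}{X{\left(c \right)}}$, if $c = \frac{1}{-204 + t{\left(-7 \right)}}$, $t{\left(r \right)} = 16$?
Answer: $35344$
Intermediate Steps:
$c = - \frac{1}{188}$ ($c = \frac{1}{-204 + 16} = \frac{1}{-188} = - \frac{1}{188} \approx -0.0053191$)
$\frac{1}{X{\left(c \right)}} = \frac{1}{\left(- \frac{1}{188}\right)^{2}} = \frac{1}{\frac{1}{35344}} = 35344$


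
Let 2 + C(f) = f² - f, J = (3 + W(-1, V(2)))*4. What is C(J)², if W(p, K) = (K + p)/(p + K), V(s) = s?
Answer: 56644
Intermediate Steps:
W(p, K) = 1 (W(p, K) = (K + p)/(K + p) = 1)
J = 16 (J = (3 + 1)*4 = 4*4 = 16)
C(f) = -2 + f² - f (C(f) = -2 + (f² - f) = -2 + f² - f)
C(J)² = (-2 + 16² - 1*16)² = (-2 + 256 - 16)² = 238² = 56644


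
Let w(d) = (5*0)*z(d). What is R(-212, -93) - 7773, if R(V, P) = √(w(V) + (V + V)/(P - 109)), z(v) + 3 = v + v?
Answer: -7773 + 2*√5353/101 ≈ -7771.6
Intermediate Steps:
z(v) = -3 + 2*v (z(v) = -3 + (v + v) = -3 + 2*v)
w(d) = 0 (w(d) = (5*0)*(-3 + 2*d) = 0*(-3 + 2*d) = 0)
R(V, P) = √2*√(V/(-109 + P)) (R(V, P) = √(0 + (V + V)/(P - 109)) = √(0 + (2*V)/(-109 + P)) = √(0 + 2*V/(-109 + P)) = √(2*V/(-109 + P)) = √2*√(V/(-109 + P)))
R(-212, -93) - 7773 = √2*√(-212/(-109 - 93)) - 7773 = √2*√(-212/(-202)) - 7773 = √2*√(-212*(-1/202)) - 7773 = √2*√(106/101) - 7773 = √2*(√10706/101) - 7773 = 2*√5353/101 - 7773 = -7773 + 2*√5353/101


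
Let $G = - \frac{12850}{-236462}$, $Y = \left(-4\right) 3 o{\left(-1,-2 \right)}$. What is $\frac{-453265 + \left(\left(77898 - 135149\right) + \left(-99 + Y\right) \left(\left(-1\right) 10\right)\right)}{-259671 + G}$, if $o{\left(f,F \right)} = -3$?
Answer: $\frac{2318628141}{1180813676} \approx 1.9636$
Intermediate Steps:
$Y = 36$ ($Y = \left(-4\right) 3 \left(-3\right) = \left(-12\right) \left(-3\right) = 36$)
$G = \frac{6425}{118231}$ ($G = \left(-12850\right) \left(- \frac{1}{236462}\right) = \frac{6425}{118231} \approx 0.054343$)
$\frac{-453265 + \left(\left(77898 - 135149\right) + \left(-99 + Y\right) \left(\left(-1\right) 10\right)\right)}{-259671 + G} = \frac{-453265 + \left(\left(77898 - 135149\right) + \left(-99 + 36\right) \left(\left(-1\right) 10\right)\right)}{-259671 + \frac{6425}{118231}} = \frac{-453265 - 56621}{- \frac{30701155576}{118231}} = \left(-453265 + \left(-57251 + 630\right)\right) \left(- \frac{118231}{30701155576}\right) = \left(-453265 - 56621\right) \left(- \frac{118231}{30701155576}\right) = \left(-509886\right) \left(- \frac{118231}{30701155576}\right) = \frac{2318628141}{1180813676}$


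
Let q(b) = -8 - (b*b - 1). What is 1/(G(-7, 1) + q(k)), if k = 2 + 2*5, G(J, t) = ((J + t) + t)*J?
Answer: -1/116 ≈ -0.0086207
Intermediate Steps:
G(J, t) = J*(J + 2*t) (G(J, t) = (J + 2*t)*J = J*(J + 2*t))
k = 12 (k = 2 + 10 = 12)
q(b) = -7 - b**2 (q(b) = -8 - (b**2 - 1) = -8 - (-1 + b**2) = -8 + (1 - b**2) = -7 - b**2)
1/(G(-7, 1) + q(k)) = 1/(-7*(-7 + 2*1) + (-7 - 1*12**2)) = 1/(-7*(-7 + 2) + (-7 - 1*144)) = 1/(-7*(-5) + (-7 - 144)) = 1/(35 - 151) = 1/(-116) = -1/116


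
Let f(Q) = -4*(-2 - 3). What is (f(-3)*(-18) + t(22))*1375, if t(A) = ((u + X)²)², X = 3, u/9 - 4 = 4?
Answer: 43505364375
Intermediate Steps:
u = 72 (u = 36 + 9*4 = 36 + 36 = 72)
f(Q) = 20 (f(Q) = -4*(-5) = 20)
t(A) = 31640625 (t(A) = ((72 + 3)²)² = (75²)² = 5625² = 31640625)
(f(-3)*(-18) + t(22))*1375 = (20*(-18) + 31640625)*1375 = (-360 + 31640625)*1375 = 31640265*1375 = 43505364375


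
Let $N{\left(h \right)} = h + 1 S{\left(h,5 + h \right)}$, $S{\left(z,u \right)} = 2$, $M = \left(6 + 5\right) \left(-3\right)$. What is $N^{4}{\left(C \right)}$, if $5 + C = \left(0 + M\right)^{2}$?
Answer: $1390974924816$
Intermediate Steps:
$M = -33$ ($M = 11 \left(-3\right) = -33$)
$C = 1084$ ($C = -5 + \left(0 - 33\right)^{2} = -5 + \left(-33\right)^{2} = -5 + 1089 = 1084$)
$N{\left(h \right)} = 2 + h$ ($N{\left(h \right)} = h + 1 \cdot 2 = h + 2 = 2 + h$)
$N^{4}{\left(C \right)} = \left(2 + 1084\right)^{4} = 1086^{4} = 1390974924816$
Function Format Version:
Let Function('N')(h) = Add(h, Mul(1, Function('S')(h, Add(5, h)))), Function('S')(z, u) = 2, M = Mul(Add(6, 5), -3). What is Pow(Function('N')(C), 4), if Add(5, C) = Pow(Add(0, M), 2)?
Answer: 1390974924816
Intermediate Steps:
M = -33 (M = Mul(11, -3) = -33)
C = 1084 (C = Add(-5, Pow(Add(0, -33), 2)) = Add(-5, Pow(-33, 2)) = Add(-5, 1089) = 1084)
Function('N')(h) = Add(2, h) (Function('N')(h) = Add(h, Mul(1, 2)) = Add(h, 2) = Add(2, h))
Pow(Function('N')(C), 4) = Pow(Add(2, 1084), 4) = Pow(1086, 4) = 1390974924816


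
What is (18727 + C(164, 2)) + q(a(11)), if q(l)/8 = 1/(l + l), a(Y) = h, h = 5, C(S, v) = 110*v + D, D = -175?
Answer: 93864/5 ≈ 18773.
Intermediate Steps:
C(S, v) = -175 + 110*v (C(S, v) = 110*v - 175 = -175 + 110*v)
a(Y) = 5
q(l) = 4/l (q(l) = 8/(l + l) = 8/((2*l)) = 8*(1/(2*l)) = 4/l)
(18727 + C(164, 2)) + q(a(11)) = (18727 + (-175 + 110*2)) + 4/5 = (18727 + (-175 + 220)) + 4*(1/5) = (18727 + 45) + 4/5 = 18772 + 4/5 = 93864/5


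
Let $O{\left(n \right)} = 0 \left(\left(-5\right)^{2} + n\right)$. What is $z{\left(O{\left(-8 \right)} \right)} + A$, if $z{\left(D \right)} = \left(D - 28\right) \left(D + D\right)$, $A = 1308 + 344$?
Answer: $1652$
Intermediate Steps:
$A = 1652$
$O{\left(n \right)} = 0$ ($O{\left(n \right)} = 0 \left(25 + n\right) = 0$)
$z{\left(D \right)} = 2 D \left(-28 + D\right)$ ($z{\left(D \right)} = \left(-28 + D\right) 2 D = 2 D \left(-28 + D\right)$)
$z{\left(O{\left(-8 \right)} \right)} + A = 2 \cdot 0 \left(-28 + 0\right) + 1652 = 2 \cdot 0 \left(-28\right) + 1652 = 0 + 1652 = 1652$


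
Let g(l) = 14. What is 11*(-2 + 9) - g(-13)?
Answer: 63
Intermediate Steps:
11*(-2 + 9) - g(-13) = 11*(-2 + 9) - 1*14 = 11*7 - 14 = 77 - 14 = 63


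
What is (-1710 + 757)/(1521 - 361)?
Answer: -953/1160 ≈ -0.82155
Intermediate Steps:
(-1710 + 757)/(1521 - 361) = -953/1160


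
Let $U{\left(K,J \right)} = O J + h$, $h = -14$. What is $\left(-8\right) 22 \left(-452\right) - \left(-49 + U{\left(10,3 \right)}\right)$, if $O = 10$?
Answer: $79585$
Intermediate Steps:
$U{\left(K,J \right)} = -14 + 10 J$ ($U{\left(K,J \right)} = 10 J - 14 = -14 + 10 J$)
$\left(-8\right) 22 \left(-452\right) - \left(-49 + U{\left(10,3 \right)}\right) = \left(-8\right) 22 \left(-452\right) + \left(49 - \left(-14 + 10 \cdot 3\right)\right) = \left(-176\right) \left(-452\right) + \left(49 - \left(-14 + 30\right)\right) = 79552 + \left(49 - 16\right) = 79552 + 33 = 79585$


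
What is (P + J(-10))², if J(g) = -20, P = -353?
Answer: 139129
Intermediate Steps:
(P + J(-10))² = (-353 - 20)² = (-373)² = 139129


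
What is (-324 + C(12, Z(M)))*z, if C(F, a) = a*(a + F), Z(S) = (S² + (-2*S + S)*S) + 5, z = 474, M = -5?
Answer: -113286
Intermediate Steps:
Z(S) = 5 (Z(S) = (S² + (-S)*S) + 5 = (S² - S²) + 5 = 0 + 5 = 5)
C(F, a) = a*(F + a)
(-324 + C(12, Z(M)))*z = (-324 + 5*(12 + 5))*474 = (-324 + 5*17)*474 = (-324 + 85)*474 = -239*474 = -113286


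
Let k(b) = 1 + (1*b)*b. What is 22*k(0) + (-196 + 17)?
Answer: -157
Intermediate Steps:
k(b) = 1 + b² (k(b) = 1 + b*b = 1 + b²)
22*k(0) + (-196 + 17) = 22*(1 + 0²) + (-196 + 17) = 22*(1 + 0) - 179 = 22*1 - 179 = 22 - 179 = -157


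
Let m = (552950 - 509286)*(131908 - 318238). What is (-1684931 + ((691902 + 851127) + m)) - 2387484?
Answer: -8138442506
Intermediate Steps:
m = -8135913120 (m = 43664*(-186330) = -8135913120)
(-1684931 + ((691902 + 851127) + m)) - 2387484 = (-1684931 + ((691902 + 851127) - 8135913120)) - 2387484 = (-1684931 + (1543029 - 8135913120)) - 2387484 = (-1684931 - 8134370091) - 2387484 = -8136055022 - 2387484 = -8138442506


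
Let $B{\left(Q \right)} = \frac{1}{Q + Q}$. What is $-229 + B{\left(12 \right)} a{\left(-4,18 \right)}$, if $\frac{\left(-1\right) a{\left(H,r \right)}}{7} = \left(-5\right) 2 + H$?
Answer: $- \frac{2699}{12} \approx -224.92$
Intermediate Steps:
$a{\left(H,r \right)} = 70 - 7 H$ ($a{\left(H,r \right)} = - 7 \left(\left(-5\right) 2 + H\right) = - 7 \left(-10 + H\right) = 70 - 7 H$)
$B{\left(Q \right)} = \frac{1}{2 Q}$
$-229 + B{\left(12 \right)} a{\left(-4,18 \right)} = -229 + \frac{1}{2 \cdot 12} \left(70 - -28\right) = -229 + \frac{1}{2} \cdot \frac{1}{12} \left(70 + 28\right) = -229 + \frac{1}{24} \cdot 98 = -229 + \frac{49}{12} = - \frac{2699}{12}$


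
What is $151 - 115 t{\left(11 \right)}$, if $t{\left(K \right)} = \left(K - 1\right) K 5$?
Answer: $-63099$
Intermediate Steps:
$t{\left(K \right)} = 5 K \left(-1 + K\right)$ ($t{\left(K \right)} = \left(-1 + K\right) K 5 = K \left(-1 + K\right) 5 = 5 K \left(-1 + K\right)$)
$151 - 115 t{\left(11 \right)} = 151 - 115 \cdot 5 \cdot 11 \left(-1 + 11\right) = 151 - 115 \cdot 5 \cdot 11 \cdot 10 = 151 - 63250 = -63099$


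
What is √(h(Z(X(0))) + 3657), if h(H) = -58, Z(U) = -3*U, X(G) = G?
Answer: √3599 ≈ 59.992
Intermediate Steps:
√(h(Z(X(0))) + 3657) = √(-58 + 3657) = √3599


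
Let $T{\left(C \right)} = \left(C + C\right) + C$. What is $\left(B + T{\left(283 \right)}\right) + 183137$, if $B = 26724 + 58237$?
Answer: $268947$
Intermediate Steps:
$T{\left(C \right)} = 3 C$ ($T{\left(C \right)} = 2 C + C = 3 C$)
$B = 84961$
$\left(B + T{\left(283 \right)}\right) + 183137 = \left(84961 + 3 \cdot 283\right) + 183137 = \left(84961 + 849\right) + 183137 = 85810 + 183137 = 268947$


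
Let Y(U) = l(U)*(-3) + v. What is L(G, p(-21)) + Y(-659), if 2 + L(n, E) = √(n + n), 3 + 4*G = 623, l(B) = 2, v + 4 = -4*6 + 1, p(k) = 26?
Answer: -35 + √310 ≈ -17.393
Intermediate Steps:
v = -27 (v = -4 + (-4*6 + 1) = -4 + (-24 + 1) = -4 - 23 = -27)
Y(U) = -33 (Y(U) = 2*(-3) - 27 = -6 - 27 = -33)
G = 155 (G = -¾ + (¼)*623 = -¾ + 623/4 = 155)
L(n, E) = -2 + √2*√n (L(n, E) = -2 + √(n + n) = -2 + √(2*n) = -2 + √2*√n)
L(G, p(-21)) + Y(-659) = (-2 + √2*√155) - 33 = (-2 + √310) - 33 = -35 + √310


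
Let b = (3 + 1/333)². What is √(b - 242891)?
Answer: I*√26932940099/333 ≈ 492.83*I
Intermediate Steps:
b = 1000000/110889 (b = (3 + 1/333)² = (1000/333)² = 1000000/110889 ≈ 9.0180)
√(b - 242891) = √(1000000/110889 - 242891) = √(-26932940099/110889) = I*√26932940099/333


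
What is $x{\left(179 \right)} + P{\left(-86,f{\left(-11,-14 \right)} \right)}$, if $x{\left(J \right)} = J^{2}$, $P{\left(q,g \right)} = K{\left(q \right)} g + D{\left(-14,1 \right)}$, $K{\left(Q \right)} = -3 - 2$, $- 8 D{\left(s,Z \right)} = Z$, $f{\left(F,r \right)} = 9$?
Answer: $\frac{255967}{8} \approx 31996.0$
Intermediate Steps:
$D{\left(s,Z \right)} = - \frac{Z}{8}$
$K{\left(Q \right)} = -5$
$P{\left(q,g \right)} = - \frac{1}{8} - 5 g$ ($P{\left(q,g \right)} = - 5 g - \frac{1}{8} = - \frac{1}{8} - 5 g$)
$x{\left(179 \right)} + P{\left(-86,f{\left(-11,-14 \right)} \right)} = 179^{2} - \frac{361}{8} = 32041 - \frac{361}{8} = \frac{255967}{8}$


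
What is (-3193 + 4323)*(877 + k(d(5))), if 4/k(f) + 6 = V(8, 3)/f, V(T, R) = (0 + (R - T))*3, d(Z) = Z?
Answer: 8914570/9 ≈ 9.9051e+5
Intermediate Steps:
V(T, R) = -3*T + 3*R (V(T, R) = (R - T)*3 = -3*T + 3*R)
k(f) = 4/(-6 - 15/f) (k(f) = 4/(-6 + (-3*8 + 3*3)/f) = 4/(-6 + (-24 + 9)/f) = 4/(-6 - 15/f))
(-3193 + 4323)*(877 + k(d(5))) = (-3193 + 4323)*(877 - 4*5/(15 + 6*5)) = 1130*(877 - 4*5/(15 + 30)) = 1130*(877 - 4*5/45) = 1130*(877 - 4*5*1/45) = 1130*(877 - 4/9) = 1130*(7889/9) = 8914570/9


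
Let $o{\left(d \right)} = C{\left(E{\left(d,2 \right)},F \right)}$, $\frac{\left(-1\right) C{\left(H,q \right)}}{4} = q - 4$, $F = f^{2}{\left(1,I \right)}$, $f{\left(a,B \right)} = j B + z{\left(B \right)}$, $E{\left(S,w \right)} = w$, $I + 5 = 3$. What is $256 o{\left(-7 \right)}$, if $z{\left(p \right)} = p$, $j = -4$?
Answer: $-32768$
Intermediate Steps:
$I = -2$ ($I = -5 + 3 = -2$)
$f{\left(a,B \right)} = - 3 B$ ($f{\left(a,B \right)} = - 4 B + B = - 3 B$)
$F = 36$ ($F = \left(\left(-3\right) \left(-2\right)\right)^{2} = 6^{2} = 36$)
$C{\left(H,q \right)} = 16 - 4 q$ ($C{\left(H,q \right)} = - 4 \left(q - 4\right) = - 4 \left(-4 + q\right) = 16 - 4 q$)
$o{\left(d \right)} = -128$ ($o{\left(d \right)} = 16 - 144 = -128$)
$256 o{\left(-7 \right)} = 256 \left(-128\right) = -32768$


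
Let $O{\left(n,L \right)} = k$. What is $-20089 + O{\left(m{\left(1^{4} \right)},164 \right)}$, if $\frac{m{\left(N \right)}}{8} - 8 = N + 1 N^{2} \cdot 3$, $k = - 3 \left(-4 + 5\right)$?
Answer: $-20092$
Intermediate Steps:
$k = -3$ ($k = \left(-3\right) 1 = -3$)
$m{\left(N \right)} = 64 + 8 N + 24 N^{2}$ ($m{\left(N \right)} = 64 + 8 \left(N + 1 N^{2} \cdot 3\right) = 64 + 8 \left(N + N^{2} \cdot 3\right) = 64 + 8 \left(N + 3 N^{2}\right) = 64 + \left(8 N + 24 N^{2}\right) = 64 + 8 N + 24 N^{2}$)
$O{\left(n,L \right)} = -3$
$-20089 + O{\left(m{\left(1^{4} \right)},164 \right)} = -20089 - 3 = -20092$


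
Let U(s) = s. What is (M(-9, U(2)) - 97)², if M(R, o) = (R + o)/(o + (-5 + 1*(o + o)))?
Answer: 10816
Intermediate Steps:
M(R, o) = (R + o)/(-5 + 3*o) (M(R, o) = (R + o)/(o + (-5 + 1*(2*o))) = (R + o)/(o + (-5 + 2*o)) = (R + o)/(-5 + 3*o))
(M(-9, U(2)) - 97)² = ((-9 + 2)/(-5 + 3*2) - 97)² = (-7/(-5 + 6) - 97)² = (-7/1 - 97)² = (1*(-7) - 97)² = (-7 - 97)² = (-104)² = 10816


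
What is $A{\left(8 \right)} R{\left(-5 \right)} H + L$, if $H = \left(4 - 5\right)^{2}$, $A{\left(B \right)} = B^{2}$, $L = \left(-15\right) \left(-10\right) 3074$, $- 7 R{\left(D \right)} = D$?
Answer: $\frac{3228020}{7} \approx 4.6115 \cdot 10^{5}$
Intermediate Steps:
$R{\left(D \right)} = - \frac{D}{7}$
$L = 461100$ ($L = 150 \cdot 3074 = 461100$)
$H = 1$ ($H = \left(-1\right)^{2} = 1$)
$A{\left(8 \right)} R{\left(-5 \right)} H + L = 8^{2} \left(\left(- \frac{1}{7}\right) \left(-5\right)\right) 1 + 461100 = 64 \cdot \frac{5}{7} \cdot 1 + 461100 = \frac{320}{7} \cdot 1 + 461100 = \frac{320}{7} + 461100 = \frac{3228020}{7}$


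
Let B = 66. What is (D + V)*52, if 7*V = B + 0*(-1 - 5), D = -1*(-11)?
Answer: 7436/7 ≈ 1062.3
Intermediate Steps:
D = 11
V = 66/7 (V = (66 + 0*(-1 - 5))/7 = (66 + 0*(-6))/7 = (66 + 0)/7 = (⅐)*66 = 66/7 ≈ 9.4286)
(D + V)*52 = (11 + 66/7)*52 = (143/7)*52 = 7436/7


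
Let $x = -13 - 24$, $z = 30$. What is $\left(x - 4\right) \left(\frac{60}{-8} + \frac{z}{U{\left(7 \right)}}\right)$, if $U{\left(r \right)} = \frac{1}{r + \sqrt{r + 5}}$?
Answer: $- \frac{16605}{2} - 2460 \sqrt{3} \approx -12563.0$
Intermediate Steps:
$U{\left(r \right)} = \frac{1}{r + \sqrt{5 + r}}$
$x = -37$ ($x = -13 - 24 = -37$)
$\left(x - 4\right) \left(\frac{60}{-8} + \frac{z}{U{\left(7 \right)}}\right) = \left(-37 - 4\right) \left(\frac{60}{-8} + \frac{30}{\frac{1}{7 + \sqrt{5 + 7}}}\right) = - 41 \left(60 \left(- \frac{1}{8}\right) + \frac{30}{\frac{1}{7 + \sqrt{12}}}\right) = - 41 \left(- \frac{15}{2} + \frac{30}{\frac{1}{7 + 2 \sqrt{3}}}\right) = - 41 \left(- \frac{15}{2} + 30 \left(7 + 2 \sqrt{3}\right)\right) = - 41 \left(- \frac{15}{2} + \left(210 + 60 \sqrt{3}\right)\right) = - 41 \left(\frac{405}{2} + 60 \sqrt{3}\right) = - \frac{16605}{2} - 2460 \sqrt{3}$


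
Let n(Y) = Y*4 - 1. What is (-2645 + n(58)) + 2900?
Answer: 486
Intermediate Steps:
n(Y) = -1 + 4*Y (n(Y) = 4*Y - 1 = -1 + 4*Y)
(-2645 + n(58)) + 2900 = (-2645 + (-1 + 4*58)) + 2900 = (-2645 + (-1 + 232)) + 2900 = (-2645 + 231) + 2900 = -2414 + 2900 = 486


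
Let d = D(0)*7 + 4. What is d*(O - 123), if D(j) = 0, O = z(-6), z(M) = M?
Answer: -516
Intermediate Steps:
O = -6
d = 4 (d = 0*7 + 4 = 0 + 4 = 4)
d*(O - 123) = 4*(-6 - 123) = 4*(-129) = -516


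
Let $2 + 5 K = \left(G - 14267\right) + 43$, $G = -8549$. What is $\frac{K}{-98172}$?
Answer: $\frac{4555}{98172} \approx 0.046398$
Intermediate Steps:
$K = -4555$ ($K = - \frac{2}{5} + \frac{\left(-8549 - 14267\right) + 43}{5} = - \frac{2}{5} + \frac{-22816 + 43}{5} = - \frac{2}{5} + \frac{1}{5} \left(-22773\right) = - \frac{2}{5} - \frac{22773}{5} = -4555$)
$\frac{K}{-98172} = - \frac{4555}{-98172} = \left(-4555\right) \left(- \frac{1}{98172}\right) = \frac{4555}{98172}$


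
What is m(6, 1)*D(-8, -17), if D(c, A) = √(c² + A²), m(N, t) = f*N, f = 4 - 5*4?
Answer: -96*√353 ≈ -1803.7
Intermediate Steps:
f = -16 (f = 4 - 20 = -16)
m(N, t) = -16*N
D(c, A) = √(A² + c²)
m(6, 1)*D(-8, -17) = (-16*6)*√((-17)² + (-8)²) = -96*√(289 + 64) = -96*√353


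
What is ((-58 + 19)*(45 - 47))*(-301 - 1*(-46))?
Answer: -19890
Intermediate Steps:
((-58 + 19)*(45 - 47))*(-301 - 1*(-46)) = (-39*(-2))*(-301 + 46) = 78*(-255) = -19890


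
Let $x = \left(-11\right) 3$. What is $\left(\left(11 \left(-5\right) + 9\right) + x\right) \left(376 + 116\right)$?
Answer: $-38868$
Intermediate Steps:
$x = -33$
$\left(\left(11 \left(-5\right) + 9\right) + x\right) \left(376 + 116\right) = \left(\left(11 \left(-5\right) + 9\right) - 33\right) \left(376 + 116\right) = \left(\left(-55 + 9\right) - 33\right) 492 = \left(-46 - 33\right) 492 = \left(-79\right) 492 = -38868$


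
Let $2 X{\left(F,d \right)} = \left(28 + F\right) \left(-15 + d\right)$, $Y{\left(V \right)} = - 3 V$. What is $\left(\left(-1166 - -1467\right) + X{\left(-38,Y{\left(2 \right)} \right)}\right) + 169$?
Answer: $575$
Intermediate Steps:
$X{\left(F,d \right)} = \frac{\left(-15 + d\right) \left(28 + F\right)}{2}$ ($X{\left(F,d \right)} = \frac{\left(28 + F\right) \left(-15 + d\right)}{2} = \frac{\left(-15 + d\right) \left(28 + F\right)}{2}$)
$\left(\left(-1166 - -1467\right) + X{\left(-38,Y{\left(2 \right)} \right)}\right) + 169 = \left(\left(-1166 - -1467\right) + \left(-210 + 14 \left(\left(-3\right) 2\right) - -285 + \frac{1}{2} \left(-38\right) \left(\left(-3\right) 2\right)\right)\right) + 169 = \left(\left(-1166 + 1467\right) + \left(-210 + 14 \left(-6\right) + 285 + \frac{1}{2} \left(-38\right) \left(-6\right)\right)\right) + 169 = \left(301 + \left(-210 - 84 + 285 + 114\right)\right) + 169 = \left(301 + 105\right) + 169 = 406 + 169 = 575$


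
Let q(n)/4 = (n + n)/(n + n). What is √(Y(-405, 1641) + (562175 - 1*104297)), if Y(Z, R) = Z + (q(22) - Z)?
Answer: √457882 ≈ 676.67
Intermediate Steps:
q(n) = 4 (q(n) = 4*((n + n)/(n + n)) = 4*((2*n)/((2*n))) = 4*((2*n)*(1/(2*n))) = 4*1 = 4)
Y(Z, R) = 4 (Y(Z, R) = Z + (4 - Z) = 4)
√(Y(-405, 1641) + (562175 - 1*104297)) = √(4 + (562175 - 1*104297)) = √(4 + (562175 - 104297)) = √(4 + 457878) = √457882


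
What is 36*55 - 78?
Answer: 1902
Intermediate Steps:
36*55 - 78 = 1980 - 78 = 1902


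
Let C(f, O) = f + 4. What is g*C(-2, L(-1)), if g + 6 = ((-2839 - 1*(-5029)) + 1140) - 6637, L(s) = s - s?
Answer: -6626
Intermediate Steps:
L(s) = 0
C(f, O) = 4 + f
g = -3313 (g = -6 + (((-2839 - 1*(-5029)) + 1140) - 6637) = -6 + (((-2839 + 5029) + 1140) - 6637) = -6 + ((2190 + 1140) - 6637) = -6 + (3330 - 6637) = -6 - 3307 = -3313)
g*C(-2, L(-1)) = -3313*(4 - 2) = -3313*2 = -6626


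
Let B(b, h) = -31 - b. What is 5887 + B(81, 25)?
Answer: 5775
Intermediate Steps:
5887 + B(81, 25) = 5887 + (-31 - 1*81) = 5887 + (-31 - 81) = 5887 - 112 = 5775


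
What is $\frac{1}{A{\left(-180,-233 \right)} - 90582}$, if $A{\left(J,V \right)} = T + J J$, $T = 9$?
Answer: $- \frac{1}{58173} \approx -1.719 \cdot 10^{-5}$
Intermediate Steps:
$A{\left(J,V \right)} = 9 + J^{2}$ ($A{\left(J,V \right)} = 9 + J J = 9 + J^{2}$)
$\frac{1}{A{\left(-180,-233 \right)} - 90582} = \frac{1}{\left(9 + \left(-180\right)^{2}\right) - 90582} = \frac{1}{\left(9 + 32400\right) - 90582} = \frac{1}{32409 - 90582} = \frac{1}{-58173} = - \frac{1}{58173}$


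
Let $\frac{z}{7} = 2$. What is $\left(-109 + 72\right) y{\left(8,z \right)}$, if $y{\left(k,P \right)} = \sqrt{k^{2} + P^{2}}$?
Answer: $- 74 \sqrt{65} \approx -596.61$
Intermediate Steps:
$z = 14$ ($z = 7 \cdot 2 = 14$)
$y{\left(k,P \right)} = \sqrt{P^{2} + k^{2}}$
$\left(-109 + 72\right) y{\left(8,z \right)} = \left(-109 + 72\right) \sqrt{14^{2} + 8^{2}} = - 37 \sqrt{196 + 64} = - 37 \sqrt{260} = - 37 \cdot 2 \sqrt{65} = - 74 \sqrt{65}$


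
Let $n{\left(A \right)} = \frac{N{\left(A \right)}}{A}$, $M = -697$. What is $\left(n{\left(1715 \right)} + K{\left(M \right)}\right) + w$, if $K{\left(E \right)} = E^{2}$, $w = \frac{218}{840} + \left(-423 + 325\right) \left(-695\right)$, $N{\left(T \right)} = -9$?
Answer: $\frac{11399658253}{20580} \approx 5.5392 \cdot 10^{5}$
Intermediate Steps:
$n{\left(A \right)} = - \frac{9}{A}$
$w = \frac{28606309}{420}$ ($w = 218 \cdot \frac{1}{840} - -68110 = \frac{109}{420} + 68110 = \frac{28606309}{420} \approx 68110.0$)
$\left(n{\left(1715 \right)} + K{\left(M \right)}\right) + w = \left(- \frac{9}{1715} + \left(-697\right)^{2}\right) + \frac{28606309}{420} = \left(\left(-9\right) \frac{1}{1715} + 485809\right) + \frac{28606309}{420} = \left(- \frac{9}{1715} + 485809\right) + \frac{28606309}{420} = \frac{833162426}{1715} + \frac{28606309}{420} = \frac{11399658253}{20580}$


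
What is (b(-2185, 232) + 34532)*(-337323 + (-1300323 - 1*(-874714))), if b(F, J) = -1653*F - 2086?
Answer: -2780315703932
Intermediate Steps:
b(F, J) = -2086 - 1653*F
(b(-2185, 232) + 34532)*(-337323 + (-1300323 - 1*(-874714))) = ((-2086 - 1653*(-2185)) + 34532)*(-337323 + (-1300323 - 1*(-874714))) = ((-2086 + 3611805) + 34532)*(-337323 + (-1300323 + 874714)) = (3609719 + 34532)*(-337323 - 425609) = 3644251*(-762932) = -2780315703932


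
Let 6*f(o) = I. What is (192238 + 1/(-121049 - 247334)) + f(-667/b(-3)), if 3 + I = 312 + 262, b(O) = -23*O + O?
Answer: 425113613611/2210298 ≈ 1.9233e+5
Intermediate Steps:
b(O) = -22*O
I = 571 (I = -3 + (312 + 262) = -3 + 574 = 571)
f(o) = 571/6 (f(o) = (⅙)*571 = 571/6)
(192238 + 1/(-121049 - 247334)) + f(-667/b(-3)) = (192238 + 1/(-121049 - 247334)) + 571/6 = (192238 + 1/(-368383)) + 571/6 = (192238 - 1/368383) + 571/6 = 70817211153/368383 + 571/6 = 425113613611/2210298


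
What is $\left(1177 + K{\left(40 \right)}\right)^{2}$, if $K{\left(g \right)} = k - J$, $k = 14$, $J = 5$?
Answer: $1406596$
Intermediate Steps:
$K{\left(g \right)} = 9$ ($K{\left(g \right)} = 14 - 5 = 9$)
$\left(1177 + K{\left(40 \right)}\right)^{2} = \left(1177 + 9\right)^{2} = 1186^{2} = 1406596$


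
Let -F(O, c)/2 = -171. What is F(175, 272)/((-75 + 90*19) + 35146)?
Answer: 342/36781 ≈ 0.0092983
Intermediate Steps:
F(O, c) = 342 (F(O, c) = -2*(-171) = 342)
F(175, 272)/((-75 + 90*19) + 35146) = 342/((-75 + 90*19) + 35146) = 342/((-75 + 1710) + 35146) = 342/(1635 + 35146) = 342/36781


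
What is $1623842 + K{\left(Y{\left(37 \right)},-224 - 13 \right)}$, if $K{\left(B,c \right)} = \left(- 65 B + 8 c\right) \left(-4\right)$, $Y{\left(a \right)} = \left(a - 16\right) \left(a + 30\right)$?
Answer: $1997246$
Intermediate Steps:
$Y{\left(a \right)} = \left(-16 + a\right) \left(30 + a\right)$
$K{\left(B,c \right)} = - 32 c + 260 B$
$1623842 + K{\left(Y{\left(37 \right)},-224 - 13 \right)} = 1623842 - \left(- 260 \left(-480 + 37^{2} + 14 \cdot 37\right) + 32 \left(-224 - 13\right)\right) = 1623842 - \left(- 260 \left(-480 + 1369 + 518\right) + 32 \left(-224 - 13\right)\right) = 1623842 + \left(\left(-32\right) \left(-237\right) + 260 \cdot 1407\right) = 1623842 + \left(7584 + 365820\right) = 1623842 + 373404 = 1997246$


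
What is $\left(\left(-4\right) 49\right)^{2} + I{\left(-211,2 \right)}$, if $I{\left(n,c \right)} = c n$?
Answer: $37994$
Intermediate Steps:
$\left(\left(-4\right) 49\right)^{2} + I{\left(-211,2 \right)} = \left(\left(-4\right) 49\right)^{2} + 2 \left(-211\right) = \left(-196\right)^{2} - 422 = 38416 - 422 = 37994$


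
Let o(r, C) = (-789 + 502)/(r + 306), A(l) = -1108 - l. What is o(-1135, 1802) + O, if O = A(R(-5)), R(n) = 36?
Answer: -948089/829 ≈ -1143.7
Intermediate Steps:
O = -1144 (O = -1108 - 1*36 = -1108 - 36 = -1144)
o(r, C) = -287/(306 + r)
o(-1135, 1802) + O = -287/(306 - 1135) - 1144 = -287/(-829) - 1144 = -287*(-1/829) - 1144 = 287/829 - 1144 = -948089/829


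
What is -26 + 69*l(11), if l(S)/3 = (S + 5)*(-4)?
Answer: -13274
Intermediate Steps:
l(S) = -60 - 12*S (l(S) = 3*((S + 5)*(-4)) = 3*((5 + S)*(-4)) = 3*(-20 - 4*S) = -60 - 12*S)
-26 + 69*l(11) = -26 + 69*(-60 - 12*11) = -26 + 69*(-60 - 132) = -26 + 69*(-192) = -26 - 13248 = -13274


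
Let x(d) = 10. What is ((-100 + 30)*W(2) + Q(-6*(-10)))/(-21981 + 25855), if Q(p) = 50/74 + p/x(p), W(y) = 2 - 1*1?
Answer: -2343/143338 ≈ -0.016346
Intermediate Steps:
W(y) = 1 (W(y) = 2 - 1 = 1)
Q(p) = 25/37 + p/10 (Q(p) = 50/74 + p/10 = 50*(1/74) + p*(1/10) = 25/37 + p/10)
((-100 + 30)*W(2) + Q(-6*(-10)))/(-21981 + 25855) = ((-100 + 30)*1 + (25/37 + (-6*(-10))/10))/(-21981 + 25855) = (-70*1 + (25/37 + (1/10)*60))/3874 = (-70 + (25/37 + 6))*(1/3874) = (-70 + 247/37)*(1/3874) = -2343/37*1/3874 = -2343/143338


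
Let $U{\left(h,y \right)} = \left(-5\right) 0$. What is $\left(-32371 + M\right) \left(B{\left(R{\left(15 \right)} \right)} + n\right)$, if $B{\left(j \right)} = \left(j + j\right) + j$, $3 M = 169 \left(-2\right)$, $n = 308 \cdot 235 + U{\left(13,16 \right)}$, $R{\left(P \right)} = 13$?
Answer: $- \frac{7057303969}{3} \approx -2.3524 \cdot 10^{9}$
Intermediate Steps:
$U{\left(h,y \right)} = 0$
$n = 72380$ ($n = 308 \cdot 235 + 0 = 72380 + 0 = 72380$)
$M = - \frac{338}{3}$ ($M = \frac{169 \left(-2\right)}{3} = \frac{1}{3} \left(-338\right) = - \frac{338}{3} \approx -112.67$)
$B{\left(j \right)} = 3 j$ ($B{\left(j \right)} = 2 j + j = 3 j$)
$\left(-32371 + M\right) \left(B{\left(R{\left(15 \right)} \right)} + n\right) = \left(-32371 - \frac{338}{3}\right) \left(3 \cdot 13 + 72380\right) = - \frac{97451 \left(39 + 72380\right)}{3} = \left(- \frac{97451}{3}\right) 72419 = - \frac{7057303969}{3}$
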